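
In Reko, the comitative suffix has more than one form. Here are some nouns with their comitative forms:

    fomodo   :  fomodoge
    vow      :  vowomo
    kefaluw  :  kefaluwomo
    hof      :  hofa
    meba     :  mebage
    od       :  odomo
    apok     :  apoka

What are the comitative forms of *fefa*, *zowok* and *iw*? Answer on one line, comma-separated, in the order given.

The pattern is voicing of the final sound: -a when the stem ends in a voiceless consonant (*hof*, *apok*); -omo when the stem ends in a voiced consonant (*vow*, *kefaluw*, *od*); -ge when the stem ends in a vowel (*fomodo*, *meba*).
Since the final sound of *fefa* is /a/ (a vowel), it takes -ge, giving *fefage*.
*zowok*: final sound = /k/, a voiceless consonant → -a → *zowoka*.
Since the final sound of *iw* is /w/ (a voiced consonant), it takes -omo, giving *iwomo*.

fefage, zowoka, iwomo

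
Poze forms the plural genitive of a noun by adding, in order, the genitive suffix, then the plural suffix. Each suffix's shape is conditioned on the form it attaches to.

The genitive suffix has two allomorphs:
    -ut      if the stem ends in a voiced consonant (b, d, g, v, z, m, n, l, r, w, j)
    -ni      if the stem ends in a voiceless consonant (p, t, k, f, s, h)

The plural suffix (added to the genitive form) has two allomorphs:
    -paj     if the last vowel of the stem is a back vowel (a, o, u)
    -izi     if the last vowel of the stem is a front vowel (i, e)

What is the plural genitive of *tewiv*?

*tewiv* — final consonant /v/ (voiced) → -ut → *tewivut*.
Since the last vowel of the genitive form *tewivut* is /u/ (a back vowel), it takes -paj, giving *tewivutpaj*.

tewivutpaj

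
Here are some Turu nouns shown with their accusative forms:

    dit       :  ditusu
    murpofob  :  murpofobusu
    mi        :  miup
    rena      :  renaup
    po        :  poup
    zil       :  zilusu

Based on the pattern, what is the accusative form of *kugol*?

kugolusu

The suffix is conditioned by the final sound: -usu when the stem ends in a consonant (*dit*, *murpofob*, *zil*); -up when the stem ends in a vowel (*mi*, *rena*, *po*).
Since the final sound of *kugol* is /l/ (a consonant), it takes -usu, giving *kugolusu*.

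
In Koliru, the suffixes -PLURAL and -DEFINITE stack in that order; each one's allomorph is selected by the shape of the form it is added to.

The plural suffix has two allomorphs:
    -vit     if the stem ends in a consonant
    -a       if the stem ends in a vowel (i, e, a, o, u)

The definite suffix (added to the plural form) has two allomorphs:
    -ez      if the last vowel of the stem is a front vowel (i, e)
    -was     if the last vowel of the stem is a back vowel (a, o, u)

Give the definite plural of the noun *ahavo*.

ahavoawas

Since the final sound of *ahavo* is /o/ (a vowel), it takes -a, giving *ahavoa*.
The last vowel of the plural form *ahavoa* is /a/, which is a back vowel, so the definite suffix is -was, giving *ahavoawas*.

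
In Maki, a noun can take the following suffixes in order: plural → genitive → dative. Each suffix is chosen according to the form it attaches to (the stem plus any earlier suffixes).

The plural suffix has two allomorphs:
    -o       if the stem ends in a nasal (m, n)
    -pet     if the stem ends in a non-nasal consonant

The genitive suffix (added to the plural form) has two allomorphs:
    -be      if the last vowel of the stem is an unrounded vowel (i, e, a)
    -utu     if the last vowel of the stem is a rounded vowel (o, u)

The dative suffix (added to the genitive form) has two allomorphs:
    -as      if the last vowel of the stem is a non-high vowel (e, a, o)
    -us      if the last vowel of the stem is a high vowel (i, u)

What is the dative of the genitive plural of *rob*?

robpetbeas

Since the final consonant of *rob* is /b/ (non-nasal), it takes -pet, giving *robpet*.
The last vowel of the plural form *robpet* is /e/, which is an unrounded vowel, so the genitive suffix is -be, giving *robpetbe*.
The genitive form *robpetbe*: last vowel = /e/, a non-high vowel → -as → *robpetbeas*.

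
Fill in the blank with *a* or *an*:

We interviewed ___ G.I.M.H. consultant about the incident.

The indefinite article is chosen by the initial *sound* of the following word, not its spelling.
The initialism *G.I.M.H.* is read letter by letter; the first letter, G, is pronounced /dʒiː/, which begins with a consonant sound.
So the article is *a*: We interviewed a G.I.M.H. consultant about the incident.

a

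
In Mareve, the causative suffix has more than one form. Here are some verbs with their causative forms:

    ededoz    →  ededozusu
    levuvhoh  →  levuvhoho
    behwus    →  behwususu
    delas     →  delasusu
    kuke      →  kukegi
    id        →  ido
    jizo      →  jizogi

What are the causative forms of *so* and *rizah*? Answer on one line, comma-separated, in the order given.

The pattern is sibilance of the final sound: -usu when the stem ends in a sibilant (*ededoz*, *behwus*, *delas*); -o when the stem ends in a non-sibilant consonant (*levuvhoh*, *id*); -gi when the stem ends in a vowel (*kuke*, *jizo*).
Since the final sound of *so* is /o/ (a vowel), it takes -gi, giving *sogi*.
*rizah*: final sound = /h/, a non-sibilant consonant → -o → *rizaho*.

sogi, rizaho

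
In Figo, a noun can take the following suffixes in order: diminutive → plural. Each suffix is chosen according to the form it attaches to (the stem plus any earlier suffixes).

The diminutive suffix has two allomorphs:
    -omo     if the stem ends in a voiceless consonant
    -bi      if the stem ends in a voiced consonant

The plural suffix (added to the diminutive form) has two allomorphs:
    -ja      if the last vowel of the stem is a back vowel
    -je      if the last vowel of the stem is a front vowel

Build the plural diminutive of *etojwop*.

etojwopomoja

*etojwop*: final consonant = /p/, voiceless → -omo → *etojwopomo*.
The last vowel of the diminutive form *etojwopomo* is /o/, which is a back vowel, so the plural suffix is -ja, giving *etojwopomoja*.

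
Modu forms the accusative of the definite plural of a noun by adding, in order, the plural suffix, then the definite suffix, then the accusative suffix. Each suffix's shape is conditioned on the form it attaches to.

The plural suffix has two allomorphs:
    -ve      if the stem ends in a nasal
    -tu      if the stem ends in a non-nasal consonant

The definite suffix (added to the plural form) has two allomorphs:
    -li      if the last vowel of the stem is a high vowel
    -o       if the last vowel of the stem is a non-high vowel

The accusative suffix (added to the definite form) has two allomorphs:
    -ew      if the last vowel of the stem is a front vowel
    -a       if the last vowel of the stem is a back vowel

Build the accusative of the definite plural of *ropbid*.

Since the final consonant of *ropbid* is /d/ (non-nasal), it takes -tu, giving *ropbidtu*.
The plural form *ropbidtu* — last vowel /u/ (a high vowel) → -li → *ropbidtuli*.
The definite form *ropbidtuli* — last vowel /i/ (a front vowel) → -ew → *ropbidtuliew*.

ropbidtuliew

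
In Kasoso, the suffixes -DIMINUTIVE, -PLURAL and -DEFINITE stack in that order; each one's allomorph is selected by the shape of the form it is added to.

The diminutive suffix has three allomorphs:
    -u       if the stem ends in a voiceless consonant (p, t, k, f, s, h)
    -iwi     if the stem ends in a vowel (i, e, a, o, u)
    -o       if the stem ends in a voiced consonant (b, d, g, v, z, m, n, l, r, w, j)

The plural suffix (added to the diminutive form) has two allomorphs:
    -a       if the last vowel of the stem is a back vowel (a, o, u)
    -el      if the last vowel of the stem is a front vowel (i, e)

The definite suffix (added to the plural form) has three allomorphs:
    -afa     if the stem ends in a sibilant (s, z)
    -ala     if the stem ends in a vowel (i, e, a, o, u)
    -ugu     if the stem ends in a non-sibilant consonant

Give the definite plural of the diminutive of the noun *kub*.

kuboaala

*kub*: final sound = /b/, a voiced consonant → -o → *kubo*.
The diminutive form *kubo* — last vowel /o/ (a back vowel) → -a → *kuboa*.
Since the final sound of the plural form *kuboa* is /a/ (a vowel), it takes -ala, giving *kuboaala*.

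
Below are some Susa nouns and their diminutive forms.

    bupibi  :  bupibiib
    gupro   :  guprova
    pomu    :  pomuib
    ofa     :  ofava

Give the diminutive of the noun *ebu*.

ebuib

The suffix is conditioned by the last vowel: -ib when the last vowel of the stem is a high vowel (*bupibi*, *pomu*); -va when the last vowel of the stem is a non-high vowel (*gupro*, *ofa*).
The last vowel of *ebu* is /u/, which is a high vowel, so the suffix is -ib, giving *ebuib*.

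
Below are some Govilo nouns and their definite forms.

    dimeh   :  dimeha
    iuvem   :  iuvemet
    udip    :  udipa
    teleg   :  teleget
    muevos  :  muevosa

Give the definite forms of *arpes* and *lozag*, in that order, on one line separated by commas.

The suffix is conditioned by the final consonant: -a when the stem ends in a voiceless consonant (*dimeh*, *udip*, *muevos*); -et when the stem ends in a voiced consonant (*iuvem*, *teleg*).
Since the final consonant of *arpes* is /s/ (voiceless), it takes -a, giving *arpesa*.
*lozag* — final consonant /g/ (voiced) → -et → *lozaget*.

arpesa, lozaget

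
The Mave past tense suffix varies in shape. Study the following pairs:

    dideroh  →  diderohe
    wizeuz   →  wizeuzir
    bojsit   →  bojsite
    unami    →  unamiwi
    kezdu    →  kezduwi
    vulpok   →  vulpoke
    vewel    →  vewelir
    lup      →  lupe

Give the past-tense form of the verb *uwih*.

The pattern is voicing of the final sound: -e when the stem ends in a voiceless consonant (*dideroh*, *bojsit*, *vulpok*, *lup*); -ir when the stem ends in a voiced consonant (*wizeuz*, *vewel*); -wi when the stem ends in a vowel (*unami*, *kezdu*).
*uwih*: final sound = /h/, a voiceless consonant → -e → *uwihe*.

uwihe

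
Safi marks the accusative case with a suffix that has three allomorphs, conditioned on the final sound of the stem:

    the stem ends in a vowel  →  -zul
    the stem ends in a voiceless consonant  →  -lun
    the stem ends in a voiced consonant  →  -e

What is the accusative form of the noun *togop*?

togoplun

The final sound of *togop* is /p/, which is a voiceless consonant, so the suffix is -lun, giving *togoplun*.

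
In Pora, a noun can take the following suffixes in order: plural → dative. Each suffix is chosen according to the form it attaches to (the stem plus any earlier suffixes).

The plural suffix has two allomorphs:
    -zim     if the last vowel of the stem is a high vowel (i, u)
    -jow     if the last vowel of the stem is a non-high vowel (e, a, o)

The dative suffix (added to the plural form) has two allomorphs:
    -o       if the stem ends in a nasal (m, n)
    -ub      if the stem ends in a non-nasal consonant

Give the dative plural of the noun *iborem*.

iboremjowub

*iborem*: last vowel = /e/, a non-high vowel → -jow → *iboremjow*.
The plural form *iboremjow*: final consonant = /w/, non-nasal → -ub → *iboremjowub*.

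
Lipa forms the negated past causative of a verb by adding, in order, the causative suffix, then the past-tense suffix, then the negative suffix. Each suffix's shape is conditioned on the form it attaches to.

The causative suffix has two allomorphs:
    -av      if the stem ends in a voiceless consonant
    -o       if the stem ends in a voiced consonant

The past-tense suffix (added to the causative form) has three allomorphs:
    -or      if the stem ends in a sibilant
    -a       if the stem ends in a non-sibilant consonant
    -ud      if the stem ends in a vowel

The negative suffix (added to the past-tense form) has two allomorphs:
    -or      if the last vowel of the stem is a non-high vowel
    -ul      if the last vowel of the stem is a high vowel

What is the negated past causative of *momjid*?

*momjid* — final consonant /d/ (voiced) → -o → *momjido*.
The causative form *momjido* — final sound /o/ (a vowel) → -ud → *momjidoud*.
Since the last vowel of the past-tense form *momjidoud* is /u/ (a high vowel), it takes -ul, giving *momjidoudul*.

momjidoudul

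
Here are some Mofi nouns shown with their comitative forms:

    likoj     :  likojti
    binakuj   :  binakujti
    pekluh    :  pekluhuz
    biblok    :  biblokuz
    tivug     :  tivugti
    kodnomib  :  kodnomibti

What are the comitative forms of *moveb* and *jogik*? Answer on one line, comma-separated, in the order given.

movebti, jogikuz

The suffix is conditioned by the final consonant: -uz when the stem ends in a voiceless consonant (*pekluh*, *biblok*); -ti when the stem ends in a voiced consonant (*likoj*, *binakuj*, *tivug*, *kodnomib*).
Since the final consonant of *moveb* is /b/ (voiced), it takes -ti, giving *movebti*.
*jogik*: final consonant = /k/, voiceless → -uz → *jogikuz*.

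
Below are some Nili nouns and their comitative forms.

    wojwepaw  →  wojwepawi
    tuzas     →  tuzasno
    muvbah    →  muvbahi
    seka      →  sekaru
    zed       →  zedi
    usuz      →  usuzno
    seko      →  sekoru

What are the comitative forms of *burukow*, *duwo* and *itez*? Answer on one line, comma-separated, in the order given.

burukowi, duworu, itezno

Looking at the final sound of each stem: -no when the stem ends in a sibilant (*tuzas*, *usuz*); -i when the stem ends in a non-sibilant consonant (*wojwepaw*, *muvbah*, *zed*); -ru when the stem ends in a vowel (*seka*, *seko*).
Since the final sound of *burukow* is /w/ (a non-sibilant consonant), it takes -i, giving *burukowi*.
*duwo* — final sound /o/ (a vowel) → -ru → *duworu*.
The final sound of *itez* is /z/, which is a sibilant, so the suffix is -no, giving *itezno*.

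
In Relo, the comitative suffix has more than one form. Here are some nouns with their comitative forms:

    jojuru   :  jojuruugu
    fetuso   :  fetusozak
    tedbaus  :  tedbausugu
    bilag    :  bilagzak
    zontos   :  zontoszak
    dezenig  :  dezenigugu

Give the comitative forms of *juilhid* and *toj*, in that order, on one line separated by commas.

juilhidugu, tojzak

The pattern is height harmony: -ugu when the last vowel of the stem is a high vowel (*jojuru*, *tedbaus*, *dezenig*); -zak when the last vowel of the stem is a non-high vowel (*fetuso*, *bilag*, *zontos*).
Since the last vowel of *juilhid* is /i/ (a high vowel), it takes -ugu, giving *juilhidugu*.
*toj* — last vowel /o/ (a non-high vowel) → -zak → *tojzak*.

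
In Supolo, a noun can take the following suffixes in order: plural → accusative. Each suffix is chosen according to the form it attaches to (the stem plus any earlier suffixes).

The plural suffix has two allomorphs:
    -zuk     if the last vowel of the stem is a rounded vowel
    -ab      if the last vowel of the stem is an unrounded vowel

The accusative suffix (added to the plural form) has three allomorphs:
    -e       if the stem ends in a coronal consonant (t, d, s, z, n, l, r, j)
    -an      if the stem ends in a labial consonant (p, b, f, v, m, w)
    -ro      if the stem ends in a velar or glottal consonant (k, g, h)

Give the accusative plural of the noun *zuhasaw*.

*zuhasaw* — last vowel /a/ (an unrounded vowel) → -ab → *zuhasawab*.
Since the final consonant of the plural form *zuhasawab* is /b/ (labial), it takes -an, giving *zuhasawaban*.

zuhasawaban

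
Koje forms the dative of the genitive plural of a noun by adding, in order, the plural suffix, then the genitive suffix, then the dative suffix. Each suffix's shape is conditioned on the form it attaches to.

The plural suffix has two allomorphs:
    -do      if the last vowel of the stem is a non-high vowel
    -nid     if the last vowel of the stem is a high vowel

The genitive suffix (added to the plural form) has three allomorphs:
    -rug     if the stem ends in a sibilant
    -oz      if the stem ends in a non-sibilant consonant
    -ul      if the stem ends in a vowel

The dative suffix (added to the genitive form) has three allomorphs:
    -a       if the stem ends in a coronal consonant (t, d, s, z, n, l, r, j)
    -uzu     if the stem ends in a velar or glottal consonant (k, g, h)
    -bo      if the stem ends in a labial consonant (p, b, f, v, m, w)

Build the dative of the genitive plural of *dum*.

The last vowel of *dum* is /u/, which is a high vowel, so the plural suffix is -nid, giving *dumnid*.
The plural form *dumnid* — final sound /d/ (a non-sibilant consonant) → -oz → *dumnidoz*.
Since the final consonant of the genitive form *dumnidoz* is /z/ (coronal), it takes -a, giving *dumnidoza*.

dumnidoza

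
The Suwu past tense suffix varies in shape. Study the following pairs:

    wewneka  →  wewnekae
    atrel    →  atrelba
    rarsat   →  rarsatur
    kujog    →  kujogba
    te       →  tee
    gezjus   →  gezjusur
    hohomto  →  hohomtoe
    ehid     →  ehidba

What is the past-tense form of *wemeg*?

wemegba

The pattern is voicing of the final sound: -ur when the stem ends in a voiceless consonant (*rarsat*, *gezjus*); -ba when the stem ends in a voiced consonant (*atrel*, *kujog*, *ehid*); -e when the stem ends in a vowel (*wewneka*, *te*, *hohomto*).
Since the final sound of *wemeg* is /g/ (a voiced consonant), it takes -ba, giving *wemegba*.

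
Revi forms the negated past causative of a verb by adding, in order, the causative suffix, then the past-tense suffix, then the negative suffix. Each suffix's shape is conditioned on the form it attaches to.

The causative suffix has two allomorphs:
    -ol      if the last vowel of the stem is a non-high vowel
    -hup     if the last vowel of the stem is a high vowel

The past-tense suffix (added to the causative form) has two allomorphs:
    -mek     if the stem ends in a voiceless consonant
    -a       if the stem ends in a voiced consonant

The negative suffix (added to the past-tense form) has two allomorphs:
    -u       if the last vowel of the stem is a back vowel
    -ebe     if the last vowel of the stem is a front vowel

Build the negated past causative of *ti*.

The last vowel of *ti* is /i/, which is a high vowel, so the causative suffix is -hup, giving *tihup*.
Since the final consonant of the causative form *tihup* is /p/ (voiceless), it takes -mek, giving *tihupmek*.
The past-tense form *tihupmek* — last vowel /e/ (a front vowel) → -ebe → *tihupmekebe*.

tihupmekebe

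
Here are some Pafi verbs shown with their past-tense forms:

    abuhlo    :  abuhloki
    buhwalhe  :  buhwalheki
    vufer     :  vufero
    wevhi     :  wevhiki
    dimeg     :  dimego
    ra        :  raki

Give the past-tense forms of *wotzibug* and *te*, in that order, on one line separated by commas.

wotzibugo, teki

The pattern is consonant vs. vowel: -o when the stem ends in a consonant (*vufer*, *dimeg*); -ki when the stem ends in a vowel (*abuhlo*, *buhwalhe*, *wevhi*, *ra*).
The final sound of *wotzibug* is /g/, which is a consonant, so the suffix is -o, giving *wotzibugo*.
*te* — final sound /e/ (a vowel) → -ki → *teki*.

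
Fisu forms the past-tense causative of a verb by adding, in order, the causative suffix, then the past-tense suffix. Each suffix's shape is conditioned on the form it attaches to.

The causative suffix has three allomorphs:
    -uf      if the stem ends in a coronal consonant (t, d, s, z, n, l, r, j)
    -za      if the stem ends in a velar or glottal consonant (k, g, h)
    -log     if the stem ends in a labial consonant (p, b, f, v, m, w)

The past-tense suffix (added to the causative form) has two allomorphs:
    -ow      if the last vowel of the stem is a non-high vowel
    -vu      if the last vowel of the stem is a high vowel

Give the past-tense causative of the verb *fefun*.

The final consonant of *fefun* is /n/, which is coronal, so the causative suffix is -uf, giving *fefunuf*.
The last vowel of the causative form *fefunuf* is /u/, which is a high vowel, so the past-tense suffix is -vu, giving *fefunufvu*.

fefunufvu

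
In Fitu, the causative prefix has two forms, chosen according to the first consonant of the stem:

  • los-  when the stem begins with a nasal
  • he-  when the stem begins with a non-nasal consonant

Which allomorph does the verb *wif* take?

*wif*: first consonant = /w/, non-nasal → he-.

he-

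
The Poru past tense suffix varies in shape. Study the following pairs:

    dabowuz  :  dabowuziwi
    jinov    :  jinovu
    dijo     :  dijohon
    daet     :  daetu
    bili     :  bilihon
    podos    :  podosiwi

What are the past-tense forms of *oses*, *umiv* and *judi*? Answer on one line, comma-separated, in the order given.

The suffix is conditioned by the final sound: -iwi when the stem ends in a sibilant (*dabowuz*, *podos*); -u when the stem ends in a non-sibilant consonant (*jinov*, *daet*); -hon when the stem ends in a vowel (*dijo*, *bili*).
*oses*: final sound = /s/, a sibilant → -iwi → *osesiwi*.
*umiv* — final sound /v/ (a non-sibilant consonant) → -u → *umivu*.
The final sound of *judi* is /i/, which is a vowel, so the suffix is -hon, giving *judihon*.

osesiwi, umivu, judihon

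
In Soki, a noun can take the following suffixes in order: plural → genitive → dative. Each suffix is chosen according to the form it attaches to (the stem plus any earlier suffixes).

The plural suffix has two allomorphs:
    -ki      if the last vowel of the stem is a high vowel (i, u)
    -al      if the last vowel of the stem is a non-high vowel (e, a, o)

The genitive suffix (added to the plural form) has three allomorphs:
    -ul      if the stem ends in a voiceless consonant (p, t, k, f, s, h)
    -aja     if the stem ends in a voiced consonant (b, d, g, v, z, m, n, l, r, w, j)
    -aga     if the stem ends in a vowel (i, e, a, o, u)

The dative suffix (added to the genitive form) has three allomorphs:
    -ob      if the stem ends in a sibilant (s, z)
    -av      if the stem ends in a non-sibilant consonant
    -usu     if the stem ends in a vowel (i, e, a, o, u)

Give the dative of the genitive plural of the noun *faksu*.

*faksu* — last vowel /u/ (a high vowel) → -ki → *faksuki*.
The final sound of the plural form *faksuki* is /i/, which is a vowel, so the genitive suffix is -aga, giving *faksukiaga*.
Since the final sound of the genitive form *faksukiaga* is /a/ (a vowel), it takes -usu, giving *faksukiagausu*.

faksukiagausu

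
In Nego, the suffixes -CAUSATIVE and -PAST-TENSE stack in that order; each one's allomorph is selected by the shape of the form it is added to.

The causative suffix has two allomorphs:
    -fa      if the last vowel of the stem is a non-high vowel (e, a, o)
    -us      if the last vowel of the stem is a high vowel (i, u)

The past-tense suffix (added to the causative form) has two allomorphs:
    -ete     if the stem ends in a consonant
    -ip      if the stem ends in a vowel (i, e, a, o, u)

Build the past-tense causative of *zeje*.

zejefaip

*zeje* — last vowel /e/ (a non-high vowel) → -fa → *zejefa*.
Since the final sound of the causative form *zejefa* is /a/ (a vowel), it takes -ip, giving *zejefaip*.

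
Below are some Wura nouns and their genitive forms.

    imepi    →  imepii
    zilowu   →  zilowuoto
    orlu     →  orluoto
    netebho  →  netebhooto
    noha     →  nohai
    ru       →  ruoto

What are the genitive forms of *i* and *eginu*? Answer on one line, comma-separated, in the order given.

ii, eginuoto

Looking at the last vowel of each stem: -oto when the last vowel of the stem is a rounded vowel (*zilowu*, *orlu*, *netebho*, *ru*); -i when the last vowel of the stem is an unrounded vowel (*imepi*, *noha*).
The last vowel of *i* is /i/, which is an unrounded vowel, so the suffix is -i, giving *ii*.
Since the last vowel of *eginu* is /u/ (a rounded vowel), it takes -oto, giving *eginuoto*.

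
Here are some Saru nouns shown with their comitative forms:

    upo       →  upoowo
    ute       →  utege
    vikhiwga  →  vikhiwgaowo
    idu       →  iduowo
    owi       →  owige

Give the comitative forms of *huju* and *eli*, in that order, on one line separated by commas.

hujuowo, elige

Looking at the last vowel of each stem: -ge when the last vowel of the stem is a front vowel (*ute*, *owi*); -owo when the last vowel of the stem is a back vowel (*upo*, *vikhiwga*, *idu*).
The last vowel of *huju* is /u/, which is a back vowel, so the suffix is -owo, giving *hujuowo*.
*eli*: last vowel = /i/, a front vowel → -ge → *elige*.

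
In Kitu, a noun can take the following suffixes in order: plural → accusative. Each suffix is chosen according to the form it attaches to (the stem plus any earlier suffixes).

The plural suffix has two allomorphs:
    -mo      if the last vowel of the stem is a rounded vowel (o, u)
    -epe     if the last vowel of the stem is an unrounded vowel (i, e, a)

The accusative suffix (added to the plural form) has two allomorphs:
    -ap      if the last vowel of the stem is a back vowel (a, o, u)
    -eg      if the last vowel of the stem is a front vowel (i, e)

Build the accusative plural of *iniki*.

Since the last vowel of *iniki* is /i/ (an unrounded vowel), it takes -epe, giving *inikiepe*.
Since the last vowel of the plural form *inikiepe* is /e/ (a front vowel), it takes -eg, giving *inikiepeeg*.

inikiepeeg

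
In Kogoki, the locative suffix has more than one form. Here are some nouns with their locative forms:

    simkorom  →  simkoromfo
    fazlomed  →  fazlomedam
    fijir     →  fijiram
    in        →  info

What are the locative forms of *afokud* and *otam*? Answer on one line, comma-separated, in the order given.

afokudam, otamfo

The alternation tracks the final consonant of the stem — -fo when the stem ends in a nasal (*simkorom*, *in*); -am when the stem ends in a non-nasal consonant (*fazlomed*, *fijir*).
Since the final consonant of *afokud* is /d/ (non-nasal), it takes -am, giving *afokudam*.
*otam* — final consonant /m/ (a nasal) → -fo → *otamfo*.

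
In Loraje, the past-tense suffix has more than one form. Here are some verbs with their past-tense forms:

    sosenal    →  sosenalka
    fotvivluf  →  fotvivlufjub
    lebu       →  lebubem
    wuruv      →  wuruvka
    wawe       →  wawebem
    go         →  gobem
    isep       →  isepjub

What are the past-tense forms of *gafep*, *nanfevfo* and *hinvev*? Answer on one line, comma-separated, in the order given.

The suffix is conditioned by the final sound: -jub when the stem ends in a voiceless consonant (*fotvivluf*, *isep*); -ka when the stem ends in a voiced consonant (*sosenal*, *wuruv*); -bem when the stem ends in a vowel (*lebu*, *wawe*, *go*).
*gafep* — final sound /p/ (a voiceless consonant) → -jub → *gafepjub*.
The final sound of *nanfevfo* is /o/, which is a vowel, so the suffix is -bem, giving *nanfevfobem*.
The final sound of *hinvev* is /v/, which is a voiced consonant, so the suffix is -ka, giving *hinvevka*.

gafepjub, nanfevfobem, hinvevka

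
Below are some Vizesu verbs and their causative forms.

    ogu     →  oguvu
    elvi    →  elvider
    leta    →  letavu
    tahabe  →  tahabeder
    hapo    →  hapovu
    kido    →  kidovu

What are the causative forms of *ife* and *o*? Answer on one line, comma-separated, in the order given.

Looking at the last vowel of each stem: -der when the last vowel of the stem is a front vowel (*elvi*, *tahabe*); -vu when the last vowel of the stem is a back vowel (*ogu*, *leta*, *hapo*, *kido*).
*ife*: last vowel = /e/, a front vowel → -der → *ifeder*.
The last vowel of *o* is /o/, which is a back vowel, so the suffix is -vu, giving *ovu*.

ifeder, ovu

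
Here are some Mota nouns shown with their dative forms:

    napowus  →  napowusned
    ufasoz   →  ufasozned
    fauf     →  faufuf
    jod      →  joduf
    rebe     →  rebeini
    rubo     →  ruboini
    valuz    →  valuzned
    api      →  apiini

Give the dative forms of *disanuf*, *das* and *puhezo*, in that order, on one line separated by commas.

The suffix is conditioned by the final sound: -ned when the stem ends in a sibilant (*napowus*, *ufasoz*, *valuz*); -uf when the stem ends in a non-sibilant consonant (*fauf*, *jod*); -ini when the stem ends in a vowel (*rebe*, *rubo*, *api*).
Since the final sound of *disanuf* is /f/ (a non-sibilant consonant), it takes -uf, giving *disanufuf*.
Since the final sound of *das* is /s/ (a sibilant), it takes -ned, giving *dasned*.
The final sound of *puhezo* is /o/, which is a vowel, so the suffix is -ini, giving *puhezoini*.

disanufuf, dasned, puhezoini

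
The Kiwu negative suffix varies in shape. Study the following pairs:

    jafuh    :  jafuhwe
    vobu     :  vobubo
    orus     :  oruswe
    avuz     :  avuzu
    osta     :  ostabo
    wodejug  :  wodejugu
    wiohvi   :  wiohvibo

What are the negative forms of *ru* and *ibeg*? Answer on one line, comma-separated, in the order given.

Looking at the final sound of each stem: -we when the stem ends in a voiceless consonant (*jafuh*, *orus*); -u when the stem ends in a voiced consonant (*avuz*, *wodejug*); -bo when the stem ends in a vowel (*vobu*, *osta*, *wiohvi*).
*ru*: final sound = /u/, a vowel → -bo → *rubo*.
Since the final sound of *ibeg* is /g/ (a voiced consonant), it takes -u, giving *ibegu*.

rubo, ibegu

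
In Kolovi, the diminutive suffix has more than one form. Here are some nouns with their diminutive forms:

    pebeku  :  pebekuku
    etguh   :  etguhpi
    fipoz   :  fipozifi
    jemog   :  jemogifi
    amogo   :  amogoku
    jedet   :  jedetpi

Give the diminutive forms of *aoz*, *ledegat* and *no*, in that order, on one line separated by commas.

The suffix is conditioned by the final sound: -pi when the stem ends in a voiceless consonant (*etguh*, *jedet*); -ifi when the stem ends in a voiced consonant (*fipoz*, *jemog*); -ku when the stem ends in a vowel (*pebeku*, *amogo*).
*aoz*: final sound = /z/, a voiced consonant → -ifi → *aozifi*.
*ledegat*: final sound = /t/, a voiceless consonant → -pi → *ledegatpi*.
*no* — final sound /o/ (a vowel) → -ku → *noku*.

aozifi, ledegatpi, noku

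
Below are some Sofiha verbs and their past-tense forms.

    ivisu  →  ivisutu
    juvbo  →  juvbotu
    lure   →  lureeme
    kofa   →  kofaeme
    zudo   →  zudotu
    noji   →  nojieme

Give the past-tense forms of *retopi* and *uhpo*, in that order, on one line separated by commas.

The alternation tracks the last vowel of the stem — -tu when the last vowel of the stem is a rounded vowel (*ivisu*, *juvbo*, *zudo*); -eme when the last vowel of the stem is an unrounded vowel (*lure*, *kofa*, *noji*).
*retopi* — last vowel /i/ (an unrounded vowel) → -eme → *retopieme*.
*uhpo* — last vowel /o/ (a rounded vowel) → -tu → *uhpotu*.

retopieme, uhpotu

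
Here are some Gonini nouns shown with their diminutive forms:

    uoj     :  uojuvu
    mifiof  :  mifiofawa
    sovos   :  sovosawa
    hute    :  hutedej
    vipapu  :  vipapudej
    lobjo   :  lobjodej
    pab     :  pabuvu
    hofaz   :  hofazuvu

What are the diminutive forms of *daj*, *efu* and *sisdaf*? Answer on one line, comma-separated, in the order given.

dajuvu, efudej, sisdafawa

The pattern is voicing of the final sound: -awa when the stem ends in a voiceless consonant (*mifiof*, *sovos*); -uvu when the stem ends in a voiced consonant (*uoj*, *pab*, *hofaz*); -dej when the stem ends in a vowel (*hute*, *vipapu*, *lobjo*).
*daj* — final sound /j/ (a voiced consonant) → -uvu → *dajuvu*.
Since the final sound of *efu* is /u/ (a vowel), it takes -dej, giving *efudej*.
Since the final sound of *sisdaf* is /f/ (a voiceless consonant), it takes -awa, giving *sisdafawa*.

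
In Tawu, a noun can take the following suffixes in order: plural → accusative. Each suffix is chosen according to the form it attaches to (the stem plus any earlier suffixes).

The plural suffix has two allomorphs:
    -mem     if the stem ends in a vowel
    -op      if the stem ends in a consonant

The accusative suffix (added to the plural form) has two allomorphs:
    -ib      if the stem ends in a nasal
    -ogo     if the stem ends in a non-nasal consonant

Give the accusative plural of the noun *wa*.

wamemib

*wa*: final sound = /a/, a vowel → -mem → *wamem*.
The plural form *wamem* — final consonant /m/ (a nasal) → -ib → *wamemib*.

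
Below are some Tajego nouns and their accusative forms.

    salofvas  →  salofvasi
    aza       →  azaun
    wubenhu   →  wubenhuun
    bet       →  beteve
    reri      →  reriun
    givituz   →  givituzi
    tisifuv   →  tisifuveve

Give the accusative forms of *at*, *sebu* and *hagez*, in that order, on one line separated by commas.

ateve, sebuun, hagezi

Looking at the final sound of each stem: -i when the stem ends in a sibilant (*salofvas*, *givituz*); -eve when the stem ends in a non-sibilant consonant (*bet*, *tisifuv*); -un when the stem ends in a vowel (*aza*, *wubenhu*, *reri*).
*at* — final sound /t/ (a non-sibilant consonant) → -eve → *ateve*.
Since the final sound of *sebu* is /u/ (a vowel), it takes -un, giving *sebuun*.
*hagez* — final sound /z/ (a sibilant) → -i → *hagezi*.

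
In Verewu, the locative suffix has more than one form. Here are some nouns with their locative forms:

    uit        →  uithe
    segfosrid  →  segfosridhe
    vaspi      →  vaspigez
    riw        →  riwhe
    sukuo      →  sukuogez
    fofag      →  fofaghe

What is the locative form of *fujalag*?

Looking at the final sound of each stem: -he when the stem ends in a consonant (*uit*, *segfosrid*, *riw*, *fofag*); -gez when the stem ends in a vowel (*vaspi*, *sukuo*).
*fujalag*: final sound = /g/, a consonant → -he → *fujalaghe*.

fujalaghe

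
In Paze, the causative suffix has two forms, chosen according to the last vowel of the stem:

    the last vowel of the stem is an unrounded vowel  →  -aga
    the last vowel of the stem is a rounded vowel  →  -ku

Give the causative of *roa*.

*roa* — last vowel /a/ (an unrounded vowel) → -aga → *roaaga*.

roaaga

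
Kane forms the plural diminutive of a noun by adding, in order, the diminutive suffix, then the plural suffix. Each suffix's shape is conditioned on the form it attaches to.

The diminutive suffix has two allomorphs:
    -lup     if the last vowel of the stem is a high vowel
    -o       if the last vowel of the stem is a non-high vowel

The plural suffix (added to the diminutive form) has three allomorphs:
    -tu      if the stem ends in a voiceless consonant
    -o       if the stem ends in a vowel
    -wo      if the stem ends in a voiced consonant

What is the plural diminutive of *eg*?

egoo

Since the last vowel of *eg* is /e/ (a non-high vowel), it takes -o, giving *ego*.
The final sound of the diminutive form *ego* is /o/, which is a vowel, so the plural suffix is -o, giving *egoo*.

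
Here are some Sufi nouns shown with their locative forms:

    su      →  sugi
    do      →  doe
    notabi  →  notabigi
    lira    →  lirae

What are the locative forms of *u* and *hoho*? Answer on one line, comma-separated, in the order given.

Looking at the last vowel of each stem: -gi when the last vowel of the stem is a high vowel (*su*, *notabi*); -e when the last vowel of the stem is a non-high vowel (*do*, *lira*).
The last vowel of *u* is /u/, which is a high vowel, so the suffix is -gi, giving *ugi*.
Since the last vowel of *hoho* is /o/ (a non-high vowel), it takes -e, giving *hohoe*.

ugi, hohoe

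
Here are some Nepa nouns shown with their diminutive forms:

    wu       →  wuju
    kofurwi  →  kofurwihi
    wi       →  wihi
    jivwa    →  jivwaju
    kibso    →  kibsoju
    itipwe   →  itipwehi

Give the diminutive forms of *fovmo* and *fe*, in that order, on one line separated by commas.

Looking at the last vowel of each stem: -hi when the last vowel of the stem is a front vowel (*kofurwi*, *wi*, *itipwe*); -ju when the last vowel of the stem is a back vowel (*wu*, *jivwa*, *kibso*).
*fovmo*: last vowel = /o/, a back vowel → -ju → *fovmoju*.
*fe* — last vowel /e/ (a front vowel) → -hi → *fehi*.

fovmoju, fehi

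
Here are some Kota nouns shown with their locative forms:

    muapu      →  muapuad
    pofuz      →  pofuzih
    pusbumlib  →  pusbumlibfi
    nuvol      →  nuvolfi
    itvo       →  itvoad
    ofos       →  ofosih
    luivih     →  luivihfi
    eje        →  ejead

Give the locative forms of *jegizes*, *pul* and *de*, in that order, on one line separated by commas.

jegizesih, pulfi, dead

The alternation tracks the final sound of the stem — -ih when the stem ends in a sibilant (*pofuz*, *ofos*); -fi when the stem ends in a non-sibilant consonant (*pusbumlib*, *nuvol*, *luivih*); -ad when the stem ends in a vowel (*muapu*, *itvo*, *eje*).
*jegizes*: final sound = /s/, a sibilant → -ih → *jegizesih*.
Since the final sound of *pul* is /l/ (a non-sibilant consonant), it takes -fi, giving *pulfi*.
*de*: final sound = /e/, a vowel → -ad → *dead*.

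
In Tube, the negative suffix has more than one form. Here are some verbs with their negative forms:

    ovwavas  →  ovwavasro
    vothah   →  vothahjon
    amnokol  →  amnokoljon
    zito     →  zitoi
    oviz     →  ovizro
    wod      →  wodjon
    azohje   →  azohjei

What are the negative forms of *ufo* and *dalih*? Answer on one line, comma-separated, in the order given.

The suffix is conditioned by the final sound: -ro when the stem ends in a sibilant (*ovwavas*, *oviz*); -jon when the stem ends in a non-sibilant consonant (*vothah*, *amnokol*, *wod*); -i when the stem ends in a vowel (*zito*, *azohje*).
Since the final sound of *ufo* is /o/ (a vowel), it takes -i, giving *ufoi*.
The final sound of *dalih* is /h/, which is a non-sibilant consonant, so the suffix is -jon, giving *dalihjon*.

ufoi, dalihjon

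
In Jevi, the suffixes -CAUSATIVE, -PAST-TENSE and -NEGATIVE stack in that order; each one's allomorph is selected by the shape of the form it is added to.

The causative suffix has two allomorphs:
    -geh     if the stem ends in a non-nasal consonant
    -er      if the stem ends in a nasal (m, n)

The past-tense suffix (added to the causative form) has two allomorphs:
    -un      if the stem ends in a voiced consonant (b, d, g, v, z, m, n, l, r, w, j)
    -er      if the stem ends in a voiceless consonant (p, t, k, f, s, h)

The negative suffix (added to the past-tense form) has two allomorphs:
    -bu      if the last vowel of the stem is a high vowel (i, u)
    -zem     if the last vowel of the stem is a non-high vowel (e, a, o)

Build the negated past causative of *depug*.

*depug* — final consonant /g/ (non-nasal) → -geh → *depuggeh*.
The final consonant of the causative form *depuggeh* is /h/, which is voiceless, so the past-tense suffix is -er, giving *depuggeher*.
Since the last vowel of the past-tense form *depuggeher* is /e/ (a non-high vowel), it takes -zem, giving *depuggeherzem*.

depuggeherzem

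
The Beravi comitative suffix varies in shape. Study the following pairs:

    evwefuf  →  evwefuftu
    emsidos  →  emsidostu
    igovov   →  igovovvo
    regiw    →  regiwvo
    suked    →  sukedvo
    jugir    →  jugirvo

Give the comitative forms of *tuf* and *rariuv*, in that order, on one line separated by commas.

Looking at the final consonant of each stem: -tu when the stem ends in a voiceless consonant (*evwefuf*, *emsidos*); -vo when the stem ends in a voiced consonant (*igovov*, *regiw*, *suked*, *jugir*).
Since the final consonant of *tuf* is /f/ (voiceless), it takes -tu, giving *tuftu*.
*rariuv*: final consonant = /v/, voiced → -vo → *rariuvvo*.

tuftu, rariuvvo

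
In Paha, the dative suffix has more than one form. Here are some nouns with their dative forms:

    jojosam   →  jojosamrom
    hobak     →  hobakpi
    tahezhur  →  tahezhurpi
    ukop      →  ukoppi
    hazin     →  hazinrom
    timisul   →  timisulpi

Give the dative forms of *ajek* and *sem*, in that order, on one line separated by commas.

ajekpi, semrom

The suffix is conditioned by the final consonant: -rom when the stem ends in a nasal (*jojosam*, *hazin*); -pi when the stem ends in a non-nasal consonant (*hobak*, *tahezhur*, *ukop*, *timisul*).
*ajek*: final consonant = /k/, non-nasal → -pi → *ajekpi*.
*sem* — final consonant /m/ (a nasal) → -rom → *semrom*.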